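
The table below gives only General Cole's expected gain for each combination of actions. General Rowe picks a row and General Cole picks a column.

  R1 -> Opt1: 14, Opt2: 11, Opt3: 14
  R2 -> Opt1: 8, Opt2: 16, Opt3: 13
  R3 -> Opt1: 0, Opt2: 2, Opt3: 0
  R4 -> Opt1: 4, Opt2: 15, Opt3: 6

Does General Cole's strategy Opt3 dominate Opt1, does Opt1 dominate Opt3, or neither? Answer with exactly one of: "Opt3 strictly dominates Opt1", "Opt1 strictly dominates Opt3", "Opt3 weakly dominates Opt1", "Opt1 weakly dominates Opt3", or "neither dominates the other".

Opt3 weakly dominates Opt1

Compare Opt3 to Opt1 across each choice by General Rowe: R1: 14=14, R2: 13>8, R3: 0=0, R4: 6>4.
Opt3 is at least as good everywhere and strictly better somewhere (tied only at R1, R3), so Opt3 weakly but not strictly dominates Opt1.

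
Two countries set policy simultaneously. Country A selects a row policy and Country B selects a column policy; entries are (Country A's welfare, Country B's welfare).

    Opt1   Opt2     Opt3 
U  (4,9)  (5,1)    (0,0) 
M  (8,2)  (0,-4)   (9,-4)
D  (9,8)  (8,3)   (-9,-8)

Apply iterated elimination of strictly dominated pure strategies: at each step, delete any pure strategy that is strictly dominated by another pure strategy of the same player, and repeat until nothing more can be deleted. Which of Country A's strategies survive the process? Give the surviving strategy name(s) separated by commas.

D

Column Opt2 is eliminated: Opt1 beats it against every remaining row (U: 9>1, M: 2>-4, D: 8>3).
Country A's strategy U is strictly dominated by M (Opt1: 8>4, Opt3: 9>0) and is removed.
Country B's strategy Opt3 is strictly dominated by Opt1 (M: 2>-4, D: 8>-8) and is removed.
For Country A, D strictly dominates M on the remaining columns (Opt1: 9>8); eliminate M.
Among the remaining strategies, none is strictly dominated by another pure strategy of the same player, so the elimination stops.
Surviving strategies — Country A: {D}; Country B: {Opt1}.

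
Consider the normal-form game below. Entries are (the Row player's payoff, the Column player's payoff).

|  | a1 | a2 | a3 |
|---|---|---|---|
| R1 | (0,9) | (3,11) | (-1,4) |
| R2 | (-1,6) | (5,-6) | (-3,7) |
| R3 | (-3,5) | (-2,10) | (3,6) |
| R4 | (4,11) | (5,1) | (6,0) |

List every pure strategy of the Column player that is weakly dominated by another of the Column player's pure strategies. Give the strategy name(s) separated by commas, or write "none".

none

Nothing dominates a1: a2 at R2 (6>-6); a3 at R1 (9>4).
a2: no other strategy beats it everywhere (a1 at R1 (11>9); a3 at R1 (11>4)).
a3 is not dominated — it holds its own against a1 at R2 (7>6); a2 at R2 (7>-6).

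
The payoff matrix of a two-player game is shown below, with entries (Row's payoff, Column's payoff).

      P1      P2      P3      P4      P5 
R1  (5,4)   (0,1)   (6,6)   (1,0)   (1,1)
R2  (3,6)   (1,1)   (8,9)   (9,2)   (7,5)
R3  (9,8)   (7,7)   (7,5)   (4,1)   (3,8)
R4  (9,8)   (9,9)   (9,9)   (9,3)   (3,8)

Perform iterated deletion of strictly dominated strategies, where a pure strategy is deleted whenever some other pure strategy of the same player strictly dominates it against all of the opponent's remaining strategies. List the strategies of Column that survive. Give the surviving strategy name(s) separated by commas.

P1, P2, P3, P5

Row R1 is eliminated: R3 beats it against every remaining column (P1: 9>5, P2: 7>0, P3: 7>6, P4: 4>1, P5: 3>1).
Column's strategy P4 is strictly dominated by P1 (R2: 6>2, R3: 8>1, R4: 8>3) and is removed.
Among the remaining strategies, none is strictly dominated by another pure strategy of the same player, so the elimination stops.
Surviving strategies — Row: {R2, R3, R4}; Column: {P1, P2, P3, P5}.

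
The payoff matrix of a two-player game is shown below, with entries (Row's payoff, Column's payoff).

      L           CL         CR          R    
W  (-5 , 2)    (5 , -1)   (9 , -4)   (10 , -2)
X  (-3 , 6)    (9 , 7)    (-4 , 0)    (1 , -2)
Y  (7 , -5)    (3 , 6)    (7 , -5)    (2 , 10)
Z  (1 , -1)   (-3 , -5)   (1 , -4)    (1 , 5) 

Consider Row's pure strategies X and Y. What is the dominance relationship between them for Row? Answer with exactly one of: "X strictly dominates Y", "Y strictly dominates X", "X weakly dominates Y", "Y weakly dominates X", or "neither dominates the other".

neither dominates the other

Compare X to Y across each choice by Column: L: -3<7, CL: 9>3, CR: -4<7, R: 1<2.
X does better at CL but worse at L, CR, R; neither strategy dominates the other.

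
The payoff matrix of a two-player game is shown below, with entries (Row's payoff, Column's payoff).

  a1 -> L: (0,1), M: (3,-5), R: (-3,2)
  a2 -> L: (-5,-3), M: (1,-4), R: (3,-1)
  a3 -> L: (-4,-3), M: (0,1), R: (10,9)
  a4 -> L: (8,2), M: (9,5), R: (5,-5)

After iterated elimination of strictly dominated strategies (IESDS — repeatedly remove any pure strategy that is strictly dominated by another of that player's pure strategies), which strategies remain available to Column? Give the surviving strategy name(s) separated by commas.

M, R

For Row, a4 strictly dominates a1 on the remaining columns (L: 8>0, M: 9>3, R: 5>-3); eliminate a1.
Row's strategy a2 is strictly dominated by a4 (L: 8>-5, M: 9>1, R: 5>3) and is removed.
Column's strategy L is strictly dominated by M (a3: 1>-3, a4: 5>2) and is removed.
Among the remaining strategies, none is strictly dominated by another pure strategy of the same player, so the elimination stops.
Surviving strategies — Row: {a3, a4}; Column: {M, R}.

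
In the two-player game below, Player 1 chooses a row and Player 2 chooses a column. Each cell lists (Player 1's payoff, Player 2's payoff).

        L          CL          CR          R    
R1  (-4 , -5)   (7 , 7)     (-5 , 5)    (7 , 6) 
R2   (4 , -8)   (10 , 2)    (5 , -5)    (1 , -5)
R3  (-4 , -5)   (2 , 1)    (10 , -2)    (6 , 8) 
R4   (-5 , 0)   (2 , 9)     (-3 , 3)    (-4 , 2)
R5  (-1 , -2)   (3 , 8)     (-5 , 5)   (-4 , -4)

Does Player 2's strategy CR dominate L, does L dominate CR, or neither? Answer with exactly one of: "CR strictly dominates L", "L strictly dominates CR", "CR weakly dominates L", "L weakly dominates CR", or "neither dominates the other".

CR strictly dominates L

CR's payoffs vs L's, by Player 1's action — R1: 5>-5, R2: -5>-8, R3: -2>-5, R4: 3>0, R5: 5>-2.
Every comparison favours CR, so CR strictly dominates L.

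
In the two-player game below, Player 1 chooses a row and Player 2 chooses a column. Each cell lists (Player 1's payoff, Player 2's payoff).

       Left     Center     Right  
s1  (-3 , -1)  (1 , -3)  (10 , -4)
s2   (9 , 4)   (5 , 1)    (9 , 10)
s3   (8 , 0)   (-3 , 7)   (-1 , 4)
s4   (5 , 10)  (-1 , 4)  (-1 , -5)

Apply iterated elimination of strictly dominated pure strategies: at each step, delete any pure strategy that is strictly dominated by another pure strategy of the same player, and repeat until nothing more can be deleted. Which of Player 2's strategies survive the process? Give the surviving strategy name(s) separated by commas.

Left, Right

Row s3 is eliminated: s2 beats it against every remaining column (Left: 9>8, Center: 5>-3, Right: 9>-1).
Row s4 is eliminated: s2 beats it against every remaining column (Left: 9>5, Center: 5>-1, Right: 9>-1).
For Player 2, Left strictly dominates Center on the remaining rows (s1: -1>-3, s2: 4>1); eliminate Center.
Among the remaining strategies, none is strictly dominated by another pure strategy of the same player, so the elimination stops.
Surviving strategies — Player 1: {s1, s2}; Player 2: {Left, Right}.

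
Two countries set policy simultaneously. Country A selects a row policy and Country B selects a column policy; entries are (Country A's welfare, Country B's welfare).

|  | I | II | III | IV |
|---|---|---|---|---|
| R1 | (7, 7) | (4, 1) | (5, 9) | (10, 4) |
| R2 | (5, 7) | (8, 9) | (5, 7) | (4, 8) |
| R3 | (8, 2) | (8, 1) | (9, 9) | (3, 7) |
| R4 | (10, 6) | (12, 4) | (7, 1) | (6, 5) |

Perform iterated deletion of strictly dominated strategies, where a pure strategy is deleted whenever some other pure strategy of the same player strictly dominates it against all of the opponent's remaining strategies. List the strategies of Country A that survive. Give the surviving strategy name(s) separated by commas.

R1, R3, R4

Country A's strategy R2 is strictly dominated by R4 (I: 10>5, II: 12>8, III: 7>5, IV: 6>4) and is removed.
Column II is eliminated: I beats it against every remaining row (R1: 7>1, R3: 2>1, R4: 6>4).
Among the remaining strategies, none is strictly dominated by another pure strategy of the same player, so the elimination stops.
Surviving strategies — Country A: {R1, R3, R4}; Country B: {I, III, IV}.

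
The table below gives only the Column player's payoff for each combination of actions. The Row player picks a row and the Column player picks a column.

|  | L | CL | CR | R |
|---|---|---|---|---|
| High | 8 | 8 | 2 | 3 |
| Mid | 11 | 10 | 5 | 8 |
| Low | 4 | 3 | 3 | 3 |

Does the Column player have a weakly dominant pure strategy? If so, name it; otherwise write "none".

L

L vs CL: High: 8=8, Mid: 11>10, Low: 4>3.
L vs CR: High: 8>2, Mid: 11>5, Low: 4>3.
L vs R: High: 8>3, Mid: 11>8, Low: 4>3.
L is at least as good as every other strategy against every opponent action, so it is weakly dominant.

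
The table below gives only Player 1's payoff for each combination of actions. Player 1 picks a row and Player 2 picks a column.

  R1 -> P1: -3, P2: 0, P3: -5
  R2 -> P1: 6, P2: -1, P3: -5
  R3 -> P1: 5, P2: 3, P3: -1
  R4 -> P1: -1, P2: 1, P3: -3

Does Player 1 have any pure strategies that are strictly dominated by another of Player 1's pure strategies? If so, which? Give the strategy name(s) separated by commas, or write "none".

R1 is strictly dominated by R3 (P1: 5>-3, P2: 3>0, P3: -1>-5).
R2 is not dominated — it holds its own against R1 at P1 (6>-3); R3 at P1 (6>5); R4 at P1 (6>-1).
R3 is not dominated — it holds its own against R1 at P1 (5>-3); R2 at P2 (3>-1); R4 at P1 (5>-1).
R4: dominated, since R3 does at least as well everywhere (P1: 5>-1, P2: 3>1, P3: -1>-3).

R1, R4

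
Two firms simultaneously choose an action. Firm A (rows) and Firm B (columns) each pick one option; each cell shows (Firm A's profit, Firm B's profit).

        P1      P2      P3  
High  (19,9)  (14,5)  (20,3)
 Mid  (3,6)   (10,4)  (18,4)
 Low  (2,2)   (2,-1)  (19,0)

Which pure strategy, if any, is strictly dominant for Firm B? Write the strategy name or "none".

P1 vs P2: High: 9>5, Mid: 6>4, Low: 2>-1.
P1 vs P3: High: 9>3, Mid: 6>4, Low: 2>0.
P1 strictly beats every other strategy against every opponent action, so it is strictly dominant.

P1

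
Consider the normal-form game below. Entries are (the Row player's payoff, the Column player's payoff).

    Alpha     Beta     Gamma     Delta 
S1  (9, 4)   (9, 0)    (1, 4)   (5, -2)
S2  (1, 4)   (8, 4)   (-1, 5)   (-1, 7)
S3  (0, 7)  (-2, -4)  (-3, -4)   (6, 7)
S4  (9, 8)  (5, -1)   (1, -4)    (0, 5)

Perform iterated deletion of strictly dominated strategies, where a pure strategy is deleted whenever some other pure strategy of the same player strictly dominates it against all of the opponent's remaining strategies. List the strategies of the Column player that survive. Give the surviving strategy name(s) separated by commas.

The Row player's strategy S2 is strictly dominated by S1 (Alpha: 9>1, Beta: 9>8, Gamma: 1>-1, Delta: 5>-1) and is removed.
For the Column player, Alpha strictly dominates Beta on the remaining rows (S1: 4>0, S3: 7>-4, S4: 8>-1); eliminate Beta.
Among the remaining strategies, none is strictly dominated by another pure strategy of the same player, so the elimination stops.
Surviving strategies — the Row player: {S1, S3, S4}; the Column player: {Alpha, Gamma, Delta}.

Alpha, Gamma, Delta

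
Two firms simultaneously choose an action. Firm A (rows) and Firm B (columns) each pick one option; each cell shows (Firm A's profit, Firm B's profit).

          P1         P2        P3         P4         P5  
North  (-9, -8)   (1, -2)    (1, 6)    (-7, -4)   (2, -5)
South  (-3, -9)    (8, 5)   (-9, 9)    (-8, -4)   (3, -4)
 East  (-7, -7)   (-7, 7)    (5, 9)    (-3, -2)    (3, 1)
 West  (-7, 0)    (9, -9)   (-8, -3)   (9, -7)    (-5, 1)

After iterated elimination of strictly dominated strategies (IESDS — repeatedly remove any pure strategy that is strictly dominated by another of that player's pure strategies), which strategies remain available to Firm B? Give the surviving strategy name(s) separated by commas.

P3

Column P1 is eliminated: P5 beats it against every remaining row (North: -5>-8, South: -4>-9, East: 1>-7, West: 1>0).
Firm B's strategy P2 is strictly dominated by P3 (North: 6>-2, South: 9>5, East: 9>7, West: -3>-9) and is removed.
Firm A's strategy North is strictly dominated by East (P3: 5>1, P4: -3>-7, P5: 3>2) and is removed.
Column P4 is eliminated: P3 beats it against every remaining row (South: 9>-4, East: 9>-2, West: -3>-7).
For Firm A, East strictly dominates West on the remaining columns (P3: 5>-8, P5: 3>-5); eliminate West.
For Firm B, P3 strictly dominates P5 on the remaining rows (South: 9>-4, East: 9>1); eliminate P5.
Row South is eliminated: East beats it against every remaining column (P3: 5>-9).
Among the remaining strategies, none is strictly dominated by another pure strategy of the same player, so the elimination stops.
Surviving strategies — Firm A: {East}; Firm B: {P3}.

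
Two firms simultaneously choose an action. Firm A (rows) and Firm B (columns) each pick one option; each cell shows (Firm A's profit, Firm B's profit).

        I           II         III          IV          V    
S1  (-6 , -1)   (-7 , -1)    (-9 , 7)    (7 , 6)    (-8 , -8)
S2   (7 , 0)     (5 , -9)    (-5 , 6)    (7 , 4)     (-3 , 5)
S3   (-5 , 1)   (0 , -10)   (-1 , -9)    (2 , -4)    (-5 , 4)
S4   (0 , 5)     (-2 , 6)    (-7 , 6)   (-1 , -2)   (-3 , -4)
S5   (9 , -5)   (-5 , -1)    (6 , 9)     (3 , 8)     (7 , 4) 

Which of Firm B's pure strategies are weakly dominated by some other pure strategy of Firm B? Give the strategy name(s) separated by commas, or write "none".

II

I: no other strategy beats it everywhere (II at S2 (0>-9); III at S3 (1>-9); IV at S3 (1>-4); V at S1 (-1>-8)).
II is weakly dominated by III (S1: 7>-1, S2: 6>-9, S3: -9>-10, S4: 6=6, S5: 9>-1).
III is not dominated — it holds its own against I at S1 (7>-1); II at S1 (7>-1); IV at S1 (7>6); V at S1 (7>-8).
Nothing dominates IV: I at S1 (6>-1); II at S1 (6>-1); III at S3 (-4>-9); V at S1 (6>-8).
Nothing dominates V: I at S2 (5>0); II at S2 (5>-9); III at S3 (4>-9); IV at S2 (5>4).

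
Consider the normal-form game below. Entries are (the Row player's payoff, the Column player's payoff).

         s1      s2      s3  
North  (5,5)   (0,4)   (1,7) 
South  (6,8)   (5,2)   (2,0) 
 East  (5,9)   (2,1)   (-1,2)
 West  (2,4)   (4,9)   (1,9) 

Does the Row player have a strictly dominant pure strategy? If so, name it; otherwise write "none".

South

South vs North: s1: 6>5, s2: 5>0, s3: 2>1.
South vs East: s1: 6>5, s2: 5>2, s3: 2>-1.
South vs West: s1: 6>2, s2: 5>4, s3: 2>1.
South strictly beats every other strategy against every opponent action, so it is strictly dominant.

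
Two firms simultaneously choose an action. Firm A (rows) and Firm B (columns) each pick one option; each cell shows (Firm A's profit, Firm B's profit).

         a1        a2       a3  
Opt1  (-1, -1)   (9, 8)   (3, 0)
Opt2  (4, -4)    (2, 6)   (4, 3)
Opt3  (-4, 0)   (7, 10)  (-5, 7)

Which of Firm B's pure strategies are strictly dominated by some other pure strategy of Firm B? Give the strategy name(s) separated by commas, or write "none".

a1, a3

a1: dominated, since a2 does at least as well everywhere (Opt1: 8>-1, Opt2: 6>-4, Opt3: 10>0).
a2 is not dominated — it holds its own against a1 at Opt1 (8>-1); a3 at Opt1 (8>0).
a3 is strictly dominated by a2 (Opt1: 8>0, Opt2: 6>3, Opt3: 10>7).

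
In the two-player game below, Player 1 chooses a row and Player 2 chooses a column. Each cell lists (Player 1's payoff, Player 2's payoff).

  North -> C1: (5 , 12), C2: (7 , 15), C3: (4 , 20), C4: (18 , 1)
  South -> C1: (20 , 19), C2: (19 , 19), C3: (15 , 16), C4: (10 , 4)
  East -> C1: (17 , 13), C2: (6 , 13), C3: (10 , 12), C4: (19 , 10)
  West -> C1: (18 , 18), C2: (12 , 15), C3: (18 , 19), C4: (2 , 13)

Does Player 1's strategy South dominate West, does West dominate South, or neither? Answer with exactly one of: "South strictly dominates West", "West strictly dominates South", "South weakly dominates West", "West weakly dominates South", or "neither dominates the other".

Compare South to West across each choice by Player 2: C1: 20>18, C2: 19>12, C3: 15<18, C4: 10>2.
South does better at C1, C2, C4 but worse at C3; neither strategy dominates the other.

neither dominates the other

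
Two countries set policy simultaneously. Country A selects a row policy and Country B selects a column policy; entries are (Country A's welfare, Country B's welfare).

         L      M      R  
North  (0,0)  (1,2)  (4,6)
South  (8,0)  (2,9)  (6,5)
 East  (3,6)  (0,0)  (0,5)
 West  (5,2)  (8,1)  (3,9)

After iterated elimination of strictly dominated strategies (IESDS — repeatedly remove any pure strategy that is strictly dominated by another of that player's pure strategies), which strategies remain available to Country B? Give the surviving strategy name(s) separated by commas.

Row North is eliminated: South beats it against every remaining column (L: 8>0, M: 2>1, R: 6>4).
For Country A, South strictly dominates East on the remaining columns (L: 8>3, M: 2>0, R: 6>0); eliminate East.
For Country B, R strictly dominates L on the remaining rows (South: 5>0, West: 9>2); eliminate L.
Among the remaining strategies, none is strictly dominated by another pure strategy of the same player, so the elimination stops.
Surviving strategies — Country A: {South, West}; Country B: {M, R}.

M, R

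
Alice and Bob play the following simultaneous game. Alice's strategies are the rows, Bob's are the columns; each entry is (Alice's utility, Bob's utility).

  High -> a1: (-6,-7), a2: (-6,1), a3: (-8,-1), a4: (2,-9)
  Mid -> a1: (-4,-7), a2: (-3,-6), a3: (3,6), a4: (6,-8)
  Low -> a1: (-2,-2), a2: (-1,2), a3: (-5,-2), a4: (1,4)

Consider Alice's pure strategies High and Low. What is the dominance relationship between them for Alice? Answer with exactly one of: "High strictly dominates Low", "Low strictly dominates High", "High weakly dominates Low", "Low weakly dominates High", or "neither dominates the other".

High's payoffs vs Low's, by Bob's action — a1: -6<-2, a2: -6<-1, a3: -8<-5, a4: 2>1.
High does better at a4 but worse at a1, a2, a3; neither strategy dominates the other.

neither dominates the other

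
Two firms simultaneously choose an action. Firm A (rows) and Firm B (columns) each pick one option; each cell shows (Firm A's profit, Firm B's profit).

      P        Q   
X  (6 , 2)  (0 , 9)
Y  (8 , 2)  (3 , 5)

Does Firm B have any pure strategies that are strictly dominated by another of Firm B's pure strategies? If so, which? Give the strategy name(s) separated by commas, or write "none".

P: dominated, since Q does at least as well everywhere (X: 9>2, Y: 5>2).
Nothing dominates Q: P at X (9>2).

P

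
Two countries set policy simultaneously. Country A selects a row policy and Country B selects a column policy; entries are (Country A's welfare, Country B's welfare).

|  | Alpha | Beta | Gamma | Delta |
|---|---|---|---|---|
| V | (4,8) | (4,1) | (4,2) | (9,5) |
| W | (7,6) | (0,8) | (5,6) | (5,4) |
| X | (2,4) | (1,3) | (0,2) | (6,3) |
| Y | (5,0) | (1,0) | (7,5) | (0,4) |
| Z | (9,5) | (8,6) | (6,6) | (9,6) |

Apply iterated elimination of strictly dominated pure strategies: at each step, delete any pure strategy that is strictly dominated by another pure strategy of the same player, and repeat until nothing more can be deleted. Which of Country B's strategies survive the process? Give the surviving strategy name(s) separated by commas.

For Country A, Z strictly dominates W on the remaining columns (Alpha: 9>7, Beta: 8>0, Gamma: 6>5, Delta: 9>5); eliminate W.
Country A's strategy X is strictly dominated by V (Alpha: 4>2, Beta: 4>1, Gamma: 4>0, Delta: 9>6) and is removed.
Among the remaining strategies, none is strictly dominated by another pure strategy of the same player, so the elimination stops.
Surviving strategies — Country A: {V, Y, Z}; Country B: {Alpha, Beta, Gamma, Delta}.

Alpha, Beta, Gamma, Delta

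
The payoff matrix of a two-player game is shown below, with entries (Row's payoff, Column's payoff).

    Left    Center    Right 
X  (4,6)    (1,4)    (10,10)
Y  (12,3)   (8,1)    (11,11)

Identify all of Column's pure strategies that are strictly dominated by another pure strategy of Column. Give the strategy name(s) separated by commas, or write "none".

Left: dominated, since Right does at least as well everywhere (X: 10>6, Y: 11>3).
Center: dominated, since Left does at least as well everywhere (X: 6>4, Y: 3>1).
Nothing dominates Right: Left at X (10>6); Center at X (10>4).

Left, Center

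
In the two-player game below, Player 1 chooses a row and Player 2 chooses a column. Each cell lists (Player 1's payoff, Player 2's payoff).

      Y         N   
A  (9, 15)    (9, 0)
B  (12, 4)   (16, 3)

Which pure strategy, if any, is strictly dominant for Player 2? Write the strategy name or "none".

Y vs N: A: 15>0, B: 4>3.
Y strictly beats every other strategy against every opponent action, so it is strictly dominant.

Y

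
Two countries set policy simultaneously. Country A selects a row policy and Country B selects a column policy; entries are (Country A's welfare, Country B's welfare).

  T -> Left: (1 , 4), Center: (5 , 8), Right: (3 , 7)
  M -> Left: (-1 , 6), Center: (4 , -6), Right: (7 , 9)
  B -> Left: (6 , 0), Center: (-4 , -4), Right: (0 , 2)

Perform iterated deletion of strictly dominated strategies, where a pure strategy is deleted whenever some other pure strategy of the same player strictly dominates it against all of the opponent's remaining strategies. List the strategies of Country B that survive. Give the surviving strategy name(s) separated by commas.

Center, Right

For Country B, Right strictly dominates Left on the remaining rows (T: 7>4, M: 9>6, B: 2>0); eliminate Left.
For Country A, T strictly dominates B on the remaining columns (Center: 5>-4, Right: 3>0); eliminate B.
Among the remaining strategies, none is strictly dominated by another pure strategy of the same player, so the elimination stops.
Surviving strategies — Country A: {T, M}; Country B: {Center, Right}.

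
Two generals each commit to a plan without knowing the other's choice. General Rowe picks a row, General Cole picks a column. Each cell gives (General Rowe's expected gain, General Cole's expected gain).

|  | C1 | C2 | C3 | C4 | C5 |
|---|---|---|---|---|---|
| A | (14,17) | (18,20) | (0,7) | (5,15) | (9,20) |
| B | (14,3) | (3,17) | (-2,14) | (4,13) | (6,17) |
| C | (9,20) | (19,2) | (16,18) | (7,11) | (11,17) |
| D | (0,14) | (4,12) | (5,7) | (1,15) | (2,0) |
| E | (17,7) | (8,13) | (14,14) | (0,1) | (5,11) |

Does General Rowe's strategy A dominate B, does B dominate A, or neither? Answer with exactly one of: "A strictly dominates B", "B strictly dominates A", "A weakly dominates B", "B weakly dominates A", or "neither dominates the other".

Compare A to B across every action of General Cole: C1: 14=14, C2: 18>3, C3: 0>-2, C4: 5>4, C5: 9>6.
A is at least as good everywhere and strictly better somewhere (tied only at C1), so A weakly but not strictly dominates B.

A weakly dominates B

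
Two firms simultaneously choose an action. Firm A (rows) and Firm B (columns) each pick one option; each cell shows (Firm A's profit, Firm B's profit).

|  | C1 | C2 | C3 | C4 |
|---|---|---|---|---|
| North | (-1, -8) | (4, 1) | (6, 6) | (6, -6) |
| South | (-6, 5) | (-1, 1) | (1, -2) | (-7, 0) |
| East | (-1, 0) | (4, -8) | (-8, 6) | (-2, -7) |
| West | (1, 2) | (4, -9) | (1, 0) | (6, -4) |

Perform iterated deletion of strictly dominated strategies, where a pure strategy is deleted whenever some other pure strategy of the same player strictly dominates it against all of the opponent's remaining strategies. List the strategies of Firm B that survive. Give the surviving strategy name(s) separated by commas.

Firm A's strategy South is strictly dominated by North (C1: -1>-6, C2: 4>-1, C3: 6>1, C4: 6>-7) and is removed.
Firm B's strategy C2 is strictly dominated by C3 (North: 6>1, East: 6>-8, West: 0>-9) and is removed.
For Firm A, West strictly dominates East on the remaining columns (C1: 1>-1, C3: 1>-8, C4: 6>-2); eliminate East.
For Firm B, C3 strictly dominates C4 on the remaining rows (North: 6>-6, West: 0>-4); eliminate C4.
Among the remaining strategies, none is strictly dominated by another pure strategy of the same player, so the elimination stops.
Surviving strategies — Firm A: {North, West}; Firm B: {C1, C3}.

C1, C3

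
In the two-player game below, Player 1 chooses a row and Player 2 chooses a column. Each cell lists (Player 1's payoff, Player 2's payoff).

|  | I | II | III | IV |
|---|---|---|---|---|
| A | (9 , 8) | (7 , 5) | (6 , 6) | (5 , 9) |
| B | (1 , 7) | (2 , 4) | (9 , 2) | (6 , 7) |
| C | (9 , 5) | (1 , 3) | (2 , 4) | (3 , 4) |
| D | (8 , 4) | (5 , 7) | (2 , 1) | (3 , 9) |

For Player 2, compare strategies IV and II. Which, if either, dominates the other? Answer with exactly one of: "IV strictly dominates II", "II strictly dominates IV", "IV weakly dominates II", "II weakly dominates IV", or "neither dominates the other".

IV's payoffs vs II's, by Player 1's action — A: 9>5, B: 7>4, C: 4>3, D: 9>7.
IV gives a strictly higher payoff against each opponent action, so IV strictly dominates II.

IV strictly dominates II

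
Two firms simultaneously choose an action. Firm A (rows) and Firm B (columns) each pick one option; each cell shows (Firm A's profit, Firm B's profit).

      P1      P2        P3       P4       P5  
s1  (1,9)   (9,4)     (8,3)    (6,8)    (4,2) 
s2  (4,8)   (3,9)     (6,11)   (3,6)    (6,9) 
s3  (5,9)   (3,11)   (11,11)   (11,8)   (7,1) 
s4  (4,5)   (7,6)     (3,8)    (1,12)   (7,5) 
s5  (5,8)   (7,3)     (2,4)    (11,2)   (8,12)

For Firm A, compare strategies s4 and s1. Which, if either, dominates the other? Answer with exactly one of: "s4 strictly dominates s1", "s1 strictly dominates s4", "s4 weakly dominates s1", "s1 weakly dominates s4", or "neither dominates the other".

neither dominates the other

s4's payoffs vs s1's, by Firm B's action — P1: 4>1, P2: 7<9, P3: 3<8, P4: 1<6, P5: 7>4.
s4 does better at P1, P5 but worse at P2, P3, P4; neither strategy dominates the other.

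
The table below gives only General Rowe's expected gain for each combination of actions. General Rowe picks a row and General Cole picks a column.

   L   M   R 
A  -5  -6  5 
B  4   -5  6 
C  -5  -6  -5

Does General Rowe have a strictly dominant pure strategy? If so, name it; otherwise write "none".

B

B vs A: L: 4>-5, M: -5>-6, R: 6>5.
B vs C: L: 4>-5, M: -5>-6, R: 6>-5.
B strictly beats every other strategy against every opponent action, so it is strictly dominant.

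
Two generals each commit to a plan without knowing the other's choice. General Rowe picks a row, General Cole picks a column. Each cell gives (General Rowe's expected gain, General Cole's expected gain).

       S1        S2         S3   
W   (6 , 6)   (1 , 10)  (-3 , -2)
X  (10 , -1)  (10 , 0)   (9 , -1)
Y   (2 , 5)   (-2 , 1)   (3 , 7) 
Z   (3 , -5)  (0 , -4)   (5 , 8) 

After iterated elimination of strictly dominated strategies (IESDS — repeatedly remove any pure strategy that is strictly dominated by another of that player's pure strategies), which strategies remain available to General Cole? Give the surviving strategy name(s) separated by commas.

Row W is eliminated: X beats it against every remaining column (S1: 10>6, S2: 10>1, S3: 9>-3).
General Rowe's strategy Y is strictly dominated by X (S1: 10>2, S2: 10>-2, S3: 9>3) and is removed.
Row Z is eliminated: X beats it against every remaining column (S1: 10>3, S2: 10>0, S3: 9>5).
Column S1 is eliminated: S2 beats it against every remaining row (X: 0>-1).
General Cole's strategy S3 is strictly dominated by S2 (X: 0>-1) and is removed.
Among the remaining strategies, none is strictly dominated by another pure strategy of the same player, so the elimination stops.
Surviving strategies — General Rowe: {X}; General Cole: {S2}.

S2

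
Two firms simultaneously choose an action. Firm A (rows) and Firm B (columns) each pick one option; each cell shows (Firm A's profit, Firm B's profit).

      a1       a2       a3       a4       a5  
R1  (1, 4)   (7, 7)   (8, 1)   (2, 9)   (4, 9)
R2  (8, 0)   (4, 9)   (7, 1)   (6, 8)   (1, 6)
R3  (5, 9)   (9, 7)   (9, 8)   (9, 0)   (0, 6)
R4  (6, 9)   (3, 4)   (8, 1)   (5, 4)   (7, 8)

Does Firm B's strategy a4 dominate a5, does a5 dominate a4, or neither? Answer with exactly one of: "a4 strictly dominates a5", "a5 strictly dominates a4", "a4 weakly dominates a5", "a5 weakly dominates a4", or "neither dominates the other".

a4's payoffs vs a5's, by Firm A's action — R1: 9=9, R2: 8>6, R3: 0<6, R4: 4<8.
a4 does better at R2 but worse at R3, R4; neither strategy dominates the other.

neither dominates the other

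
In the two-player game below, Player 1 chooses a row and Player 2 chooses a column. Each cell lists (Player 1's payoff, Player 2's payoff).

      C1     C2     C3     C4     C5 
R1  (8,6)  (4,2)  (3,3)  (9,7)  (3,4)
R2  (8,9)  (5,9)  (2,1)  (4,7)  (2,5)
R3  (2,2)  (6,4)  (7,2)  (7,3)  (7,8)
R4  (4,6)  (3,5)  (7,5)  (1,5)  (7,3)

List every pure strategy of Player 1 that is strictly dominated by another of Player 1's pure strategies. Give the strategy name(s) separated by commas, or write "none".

none

R1 is not dominated — it holds its own against R2 at C1 (8=8); R3 at C1 (8>2); R4 at C1 (8>4).
Nothing dominates R2: R1 at C1 (8=8); R3 at C1 (8>2); R4 at C1 (8>4).
R3: no other strategy beats it everywhere (R1 at C2 (6>4); R2 at C2 (6>5); R4 at C2 (6>3)).
Nothing dominates R4: R1 at C3 (7>3); R2 at C3 (7>2); R3 at C1 (4>2).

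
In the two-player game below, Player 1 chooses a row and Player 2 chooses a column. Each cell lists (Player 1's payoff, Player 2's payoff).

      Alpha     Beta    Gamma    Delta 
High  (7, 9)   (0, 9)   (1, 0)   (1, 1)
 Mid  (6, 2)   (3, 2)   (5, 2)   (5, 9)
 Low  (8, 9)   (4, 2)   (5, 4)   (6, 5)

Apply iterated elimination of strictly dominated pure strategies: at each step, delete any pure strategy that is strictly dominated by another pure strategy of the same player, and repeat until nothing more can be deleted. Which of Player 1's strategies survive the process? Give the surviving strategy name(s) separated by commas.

Player 1's strategy High is strictly dominated by Low (Alpha: 8>7, Beta: 4>0, Gamma: 5>1, Delta: 6>1) and is removed.
For Player 2, Delta strictly dominates Beta on the remaining rows (Mid: 9>2, Low: 5>2); eliminate Beta.
For Player 2, Delta strictly dominates Gamma on the remaining rows (Mid: 9>2, Low: 5>4); eliminate Gamma.
Row Mid is eliminated: Low beats it against every remaining column (Alpha: 8>6, Delta: 6>5).
Player 2's strategy Delta is strictly dominated by Alpha (Low: 9>5) and is removed.
Among the remaining strategies, none is strictly dominated by another pure strategy of the same player, so the elimination stops.
Surviving strategies — Player 1: {Low}; Player 2: {Alpha}.

Low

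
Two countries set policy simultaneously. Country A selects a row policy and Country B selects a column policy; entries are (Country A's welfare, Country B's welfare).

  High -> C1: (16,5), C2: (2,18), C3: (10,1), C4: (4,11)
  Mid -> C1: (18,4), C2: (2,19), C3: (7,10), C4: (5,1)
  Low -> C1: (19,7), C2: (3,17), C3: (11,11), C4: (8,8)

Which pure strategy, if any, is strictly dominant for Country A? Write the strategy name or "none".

Low

Low vs High: C1: 19>16, C2: 3>2, C3: 11>10, C4: 8>4.
Low vs Mid: C1: 19>18, C2: 3>2, C3: 11>7, C4: 8>5.
Low strictly beats every other strategy against every opponent action, so it is strictly dominant.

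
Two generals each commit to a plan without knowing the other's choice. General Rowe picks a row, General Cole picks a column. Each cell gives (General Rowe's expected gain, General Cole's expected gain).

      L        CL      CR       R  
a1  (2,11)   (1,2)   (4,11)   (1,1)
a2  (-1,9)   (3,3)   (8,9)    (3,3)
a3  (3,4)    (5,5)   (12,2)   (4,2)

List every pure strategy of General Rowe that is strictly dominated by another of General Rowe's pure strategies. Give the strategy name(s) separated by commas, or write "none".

a1 is strictly dominated by a3 (L: 3>2, CL: 5>1, CR: 12>4, R: 4>1).
a3 strictly dominates a2 — L: 3>-1, CL: 5>3, CR: 12>8, R: 4>3.
a3 is not dominated — it holds its own against a1 at L (3>2); a2 at L (3>-1).

a1, a2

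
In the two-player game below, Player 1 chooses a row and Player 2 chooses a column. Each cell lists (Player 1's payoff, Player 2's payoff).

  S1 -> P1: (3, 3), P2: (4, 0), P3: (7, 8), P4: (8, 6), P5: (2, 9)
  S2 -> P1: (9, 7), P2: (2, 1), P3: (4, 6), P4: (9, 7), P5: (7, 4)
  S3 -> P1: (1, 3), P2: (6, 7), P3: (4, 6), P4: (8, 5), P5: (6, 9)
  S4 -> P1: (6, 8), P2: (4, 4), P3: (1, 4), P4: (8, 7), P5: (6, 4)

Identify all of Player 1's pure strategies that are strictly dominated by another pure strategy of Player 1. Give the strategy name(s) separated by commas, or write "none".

S1 is not dominated — it holds its own against S2 at P2 (4>2); S3 at P1 (3>1); S4 at P2 (4=4).
S2 is not dominated — it holds its own against S1 at P1 (9>3); S3 at P1 (9>1); S4 at P1 (9>6).
S3 is not dominated — it holds its own against S1 at P2 (6>4); S2 at P2 (6>2); S4 at P2 (6>4).
Nothing dominates S4: S1 at P1 (6>3); S2 at P2 (4>2); S3 at P1 (6>1).

none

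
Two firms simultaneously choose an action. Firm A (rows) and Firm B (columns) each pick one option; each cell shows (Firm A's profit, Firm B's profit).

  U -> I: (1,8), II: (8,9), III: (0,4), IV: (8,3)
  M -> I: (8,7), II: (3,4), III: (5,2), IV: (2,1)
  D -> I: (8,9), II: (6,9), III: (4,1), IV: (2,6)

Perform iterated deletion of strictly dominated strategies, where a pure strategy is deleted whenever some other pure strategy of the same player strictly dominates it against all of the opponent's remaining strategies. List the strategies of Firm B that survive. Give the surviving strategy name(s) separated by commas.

Column III is eliminated: I beats it against every remaining row (U: 8>4, M: 7>2, D: 9>1).
For Firm B, I strictly dominates IV on the remaining rows (U: 8>3, M: 7>1, D: 9>6); eliminate IV.
Among the remaining strategies, none is strictly dominated by another pure strategy of the same player, so the elimination stops.
Surviving strategies — Firm A: {U, M, D}; Firm B: {I, II}.

I, II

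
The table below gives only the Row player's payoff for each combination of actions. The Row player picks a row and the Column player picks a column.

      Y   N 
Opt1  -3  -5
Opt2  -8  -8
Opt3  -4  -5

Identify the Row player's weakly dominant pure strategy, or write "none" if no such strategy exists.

Opt1 vs Opt2: Y: -3>-8, N: -5>-8.
Opt1 vs Opt3: Y: -3>-4, N: -5=-5.
Opt1 is at least as good as every other strategy against every opponent action, so it is weakly dominant.

Opt1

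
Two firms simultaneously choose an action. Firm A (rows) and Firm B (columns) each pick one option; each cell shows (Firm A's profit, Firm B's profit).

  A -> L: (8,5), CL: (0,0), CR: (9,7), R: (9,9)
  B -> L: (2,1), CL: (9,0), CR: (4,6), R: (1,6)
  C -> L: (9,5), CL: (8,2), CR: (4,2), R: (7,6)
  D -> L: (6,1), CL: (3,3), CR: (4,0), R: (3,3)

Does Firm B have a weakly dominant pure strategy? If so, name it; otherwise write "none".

R

R vs L: A: 9>5, B: 6>1, C: 6>5, D: 3>1.
R vs CL: A: 9>0, B: 6>0, C: 6>2, D: 3=3.
R vs CR: A: 9>7, B: 6=6, C: 6>2, D: 3>0.
R is at least as good as every other strategy against every opponent action, so it is weakly dominant.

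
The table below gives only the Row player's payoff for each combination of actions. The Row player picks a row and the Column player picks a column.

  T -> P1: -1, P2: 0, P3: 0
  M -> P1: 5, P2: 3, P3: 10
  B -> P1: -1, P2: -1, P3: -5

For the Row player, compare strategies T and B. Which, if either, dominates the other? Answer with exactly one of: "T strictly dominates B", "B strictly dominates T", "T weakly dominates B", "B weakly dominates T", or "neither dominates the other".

T's payoffs vs B's, by the Column player's action — P1: -1=-1, P2: 0>-1, P3: 0>-5.
T is at least as good everywhere and strictly better somewhere (tied only at P1), so T weakly but not strictly dominates B.

T weakly dominates B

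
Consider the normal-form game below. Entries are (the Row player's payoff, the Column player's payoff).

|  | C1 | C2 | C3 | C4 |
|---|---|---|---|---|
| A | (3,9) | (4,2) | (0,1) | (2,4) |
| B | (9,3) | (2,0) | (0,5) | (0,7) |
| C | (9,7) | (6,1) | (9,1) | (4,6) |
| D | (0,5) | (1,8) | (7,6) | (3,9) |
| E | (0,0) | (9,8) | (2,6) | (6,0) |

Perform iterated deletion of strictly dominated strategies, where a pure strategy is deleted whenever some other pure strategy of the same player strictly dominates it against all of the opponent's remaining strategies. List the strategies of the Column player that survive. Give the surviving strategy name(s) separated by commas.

C1, C2, C3, C4

Row A is eliminated: C beats it against every remaining column (C1: 9>3, C2: 6>4, C3: 9>0, C4: 4>2).
For the Row player, C strictly dominates D on the remaining columns (C1: 9>0, C2: 6>1, C3: 9>7, C4: 4>3); eliminate D.
Among the remaining strategies, none is strictly dominated by another pure strategy of the same player, so the elimination stops.
Surviving strategies — the Row player: {B, C, E}; the Column player: {C1, C2, C3, C4}.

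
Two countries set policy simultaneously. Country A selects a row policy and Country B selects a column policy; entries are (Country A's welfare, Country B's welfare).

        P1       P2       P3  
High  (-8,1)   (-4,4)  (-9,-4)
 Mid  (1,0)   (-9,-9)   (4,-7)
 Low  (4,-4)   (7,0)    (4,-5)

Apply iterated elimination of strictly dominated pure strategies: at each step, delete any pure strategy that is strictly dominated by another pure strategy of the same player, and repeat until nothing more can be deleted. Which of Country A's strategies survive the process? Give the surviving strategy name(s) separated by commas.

Low

For Country A, Low strictly dominates High on the remaining columns (P1: 4>-8, P2: 7>-4, P3: 4>-9); eliminate High.
Column P3 is eliminated: P1 beats it against every remaining row (Mid: 0>-7, Low: -4>-5).
Country A's strategy Mid is strictly dominated by Low (P1: 4>1, P2: 7>-9) and is removed.
Column P1 is eliminated: P2 beats it against every remaining row (Low: 0>-4).
Among the remaining strategies, none is strictly dominated by another pure strategy of the same player, so the elimination stops.
Surviving strategies — Country A: {Low}; Country B: {P2}.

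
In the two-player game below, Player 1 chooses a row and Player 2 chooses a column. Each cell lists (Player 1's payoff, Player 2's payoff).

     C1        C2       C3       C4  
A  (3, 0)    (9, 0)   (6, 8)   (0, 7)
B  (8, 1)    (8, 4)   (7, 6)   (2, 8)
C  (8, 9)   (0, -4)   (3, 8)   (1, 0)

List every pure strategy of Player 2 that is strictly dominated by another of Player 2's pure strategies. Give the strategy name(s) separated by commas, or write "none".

C1 is not dominated — it holds its own against C2 at A (0=0); C3 at C (9>8); C4 at C (9>0).
C3 strictly dominates C2 — A: 8>0, B: 6>4, C: 8>-4.
C3: no other strategy beats it everywhere (C1 at A (8>0); C2 at A (8>0); C4 at A (8>7)).
C4: no other strategy beats it everywhere (C1 at A (7>0); C2 at A (7>0); C3 at B (8>6)).

C2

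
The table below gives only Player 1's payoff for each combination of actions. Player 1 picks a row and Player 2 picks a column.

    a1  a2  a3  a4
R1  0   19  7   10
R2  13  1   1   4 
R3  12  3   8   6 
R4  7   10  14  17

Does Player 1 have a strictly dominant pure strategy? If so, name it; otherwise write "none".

none

R1 fails to dominate R2 at a1 (0<13).
R2 fails to dominate R1 at a2 (1<19).
R3 fails to dominate R1 at a2 (3<19).
R4 fails to dominate R1 at a2 (10<19).
No single strategy dominates all the others.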